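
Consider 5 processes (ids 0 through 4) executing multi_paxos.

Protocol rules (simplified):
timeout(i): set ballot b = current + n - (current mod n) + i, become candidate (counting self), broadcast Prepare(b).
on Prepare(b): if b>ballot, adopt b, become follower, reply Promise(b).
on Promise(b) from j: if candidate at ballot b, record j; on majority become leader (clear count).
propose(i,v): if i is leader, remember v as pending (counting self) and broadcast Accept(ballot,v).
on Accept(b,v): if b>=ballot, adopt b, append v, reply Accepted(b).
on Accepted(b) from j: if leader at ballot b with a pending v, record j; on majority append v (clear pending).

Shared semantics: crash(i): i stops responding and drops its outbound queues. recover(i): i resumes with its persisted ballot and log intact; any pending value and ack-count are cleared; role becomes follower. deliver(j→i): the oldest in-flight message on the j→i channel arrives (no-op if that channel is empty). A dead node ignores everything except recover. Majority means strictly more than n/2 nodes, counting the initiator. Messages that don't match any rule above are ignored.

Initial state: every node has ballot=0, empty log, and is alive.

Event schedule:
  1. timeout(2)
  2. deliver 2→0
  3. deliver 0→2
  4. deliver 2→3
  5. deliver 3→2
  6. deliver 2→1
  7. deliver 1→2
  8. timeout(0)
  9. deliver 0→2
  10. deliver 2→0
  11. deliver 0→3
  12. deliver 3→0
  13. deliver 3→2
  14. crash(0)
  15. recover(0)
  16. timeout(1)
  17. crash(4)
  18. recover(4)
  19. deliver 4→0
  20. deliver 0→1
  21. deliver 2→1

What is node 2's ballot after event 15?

10

1. timeout(2):  <2:cand b7 ->
2. deliver 2→0:  <0:foll b7 ->
3. deliver 0→2:  nop
4. deliver 2→3:  <3:foll b7 ->
5. deliver 3→2:  <2:lead b7 ->
6. deliver 2→1:  <1:foll b7 ->
7. deliver 1→2:  nop
8. timeout(0):  <0:cand b10 ->
9. deliver 0→2:  <2:foll b10 ->
10. deliver 2→0:  nop
11. deliver 0→3:  <3:foll b10 ->
12. deliver 3→0:  <0:lead b10 ->
13. deliver 3→2:  nop
14. crash(0):  <0:✗lead b10 ->
15. recover(0):  <0:foll b10 ->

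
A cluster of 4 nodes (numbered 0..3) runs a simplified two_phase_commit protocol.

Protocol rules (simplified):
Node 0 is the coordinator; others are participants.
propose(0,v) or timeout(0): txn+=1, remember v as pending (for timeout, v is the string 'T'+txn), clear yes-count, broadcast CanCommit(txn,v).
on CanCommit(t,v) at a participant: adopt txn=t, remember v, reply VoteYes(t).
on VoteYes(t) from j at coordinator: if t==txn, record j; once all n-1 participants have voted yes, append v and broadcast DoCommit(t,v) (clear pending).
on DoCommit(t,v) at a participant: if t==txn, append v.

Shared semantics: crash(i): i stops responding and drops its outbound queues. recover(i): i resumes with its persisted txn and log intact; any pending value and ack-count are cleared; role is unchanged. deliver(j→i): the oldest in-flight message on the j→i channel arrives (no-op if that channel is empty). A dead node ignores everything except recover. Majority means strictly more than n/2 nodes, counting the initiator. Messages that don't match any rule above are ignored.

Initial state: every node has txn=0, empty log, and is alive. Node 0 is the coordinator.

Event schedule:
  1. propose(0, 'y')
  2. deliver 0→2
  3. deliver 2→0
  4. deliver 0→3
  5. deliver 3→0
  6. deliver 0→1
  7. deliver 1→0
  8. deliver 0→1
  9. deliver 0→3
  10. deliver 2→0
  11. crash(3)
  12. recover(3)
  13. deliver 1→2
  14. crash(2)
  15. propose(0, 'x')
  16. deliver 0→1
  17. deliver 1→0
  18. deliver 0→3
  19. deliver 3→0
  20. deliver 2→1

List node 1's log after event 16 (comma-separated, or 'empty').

y

1. propose(0,'y'):  <0:coor t1 ->
2. deliver 0→2:  <2:part t1 ->
3. deliver 2→0:  nop
4. deliver 0→3:  <3:part t1 ->
5. deliver 3→0:  nop
6. deliver 0→1:  <1:part t1 ->
7. deliver 1→0:  <0:coor t1 y>
8. deliver 0→1:  <1:part t1 y>
9. deliver 0→3:  <3:part t1 y>
10. deliver 2→0:  nop
11. crash(3):  <3:✗part t1 y>
12. recover(3):  <3:part t1 y>
13. deliver 1→2:  nop
14. crash(2):  <2:✗part t1 ->
15. propose(0,'x'):  <0:coor t2 y>
16. deliver 0→1:  <1:part t2 y>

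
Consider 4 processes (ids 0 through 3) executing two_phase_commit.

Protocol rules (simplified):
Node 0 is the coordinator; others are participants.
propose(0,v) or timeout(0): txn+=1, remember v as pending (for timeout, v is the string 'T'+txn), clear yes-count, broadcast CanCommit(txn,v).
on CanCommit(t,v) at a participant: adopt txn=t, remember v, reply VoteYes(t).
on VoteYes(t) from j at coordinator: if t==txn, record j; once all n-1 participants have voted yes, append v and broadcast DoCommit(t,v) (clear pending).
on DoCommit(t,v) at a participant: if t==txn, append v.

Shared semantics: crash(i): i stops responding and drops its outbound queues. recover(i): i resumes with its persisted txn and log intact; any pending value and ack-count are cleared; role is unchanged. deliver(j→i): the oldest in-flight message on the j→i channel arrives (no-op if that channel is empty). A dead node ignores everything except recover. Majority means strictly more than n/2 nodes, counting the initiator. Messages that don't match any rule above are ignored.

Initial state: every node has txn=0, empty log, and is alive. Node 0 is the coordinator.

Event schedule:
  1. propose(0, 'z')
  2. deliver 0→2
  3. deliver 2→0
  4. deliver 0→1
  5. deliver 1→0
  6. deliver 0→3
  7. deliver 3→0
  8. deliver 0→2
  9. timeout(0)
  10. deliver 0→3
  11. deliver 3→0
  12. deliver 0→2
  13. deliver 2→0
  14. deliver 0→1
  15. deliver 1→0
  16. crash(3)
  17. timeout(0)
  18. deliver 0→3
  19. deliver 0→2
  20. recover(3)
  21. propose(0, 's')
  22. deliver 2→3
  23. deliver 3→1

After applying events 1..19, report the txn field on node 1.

1. propose(0,'z'):  <0:coor t1 ->
2. deliver 0→2:  <2:part t1 ->
3. deliver 2→0:  nop
4. deliver 0→1:  <1:part t1 ->
5. deliver 1→0:  nop
6. deliver 0→3:  <3:part t1 ->
7. deliver 3→0:  <0:coor t1 z>
8. deliver 0→2:  <2:part t1 z>
9. timeout(0):  <0:coor t2 z>
10. deliver 0→3:  <3:part t1 z>
11. deliver 3→0:  nop
12. deliver 0→2:  <2:part t2 z>
13. deliver 2→0:  nop
14. deliver 0→1:  <1:part t1 z>
15. deliver 1→0:  nop
16. crash(3):  <3:✗part t1 z>
17. timeout(0):  <0:coor t3 z>
18. deliver 0→3:  nop
19. deliver 0→2:  <2:part t3 z>

1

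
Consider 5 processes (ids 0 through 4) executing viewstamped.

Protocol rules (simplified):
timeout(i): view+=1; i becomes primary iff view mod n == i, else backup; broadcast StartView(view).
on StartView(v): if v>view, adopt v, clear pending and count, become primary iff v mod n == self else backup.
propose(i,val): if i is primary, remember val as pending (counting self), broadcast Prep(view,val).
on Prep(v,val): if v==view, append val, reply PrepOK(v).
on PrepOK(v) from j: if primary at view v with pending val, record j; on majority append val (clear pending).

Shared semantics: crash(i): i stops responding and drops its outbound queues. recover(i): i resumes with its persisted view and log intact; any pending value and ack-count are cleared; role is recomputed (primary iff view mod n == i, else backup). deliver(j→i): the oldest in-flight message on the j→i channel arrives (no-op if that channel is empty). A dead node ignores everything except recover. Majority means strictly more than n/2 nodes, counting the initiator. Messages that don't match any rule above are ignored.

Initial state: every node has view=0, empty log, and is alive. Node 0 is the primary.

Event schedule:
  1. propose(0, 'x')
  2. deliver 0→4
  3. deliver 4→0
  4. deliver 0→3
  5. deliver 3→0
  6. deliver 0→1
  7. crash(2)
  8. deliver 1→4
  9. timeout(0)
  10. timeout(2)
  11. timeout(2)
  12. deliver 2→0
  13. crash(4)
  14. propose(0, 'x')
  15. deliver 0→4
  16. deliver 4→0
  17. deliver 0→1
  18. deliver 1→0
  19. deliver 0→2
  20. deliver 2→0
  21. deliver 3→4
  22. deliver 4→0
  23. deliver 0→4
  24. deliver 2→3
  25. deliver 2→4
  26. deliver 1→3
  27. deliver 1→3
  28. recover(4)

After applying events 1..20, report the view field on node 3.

step 1 propose(0,'x'): —
step 2 deliver 0→4: 4={back,v=0,log=x}
step 3 deliver 4→0: —
step 4 deliver 0→3: 3={back,v=0,log=x}
step 5 deliver 3→0: 0={prim,v=0,log=x}
step 6 deliver 0→1: 1={back,v=0,log=x}
step 7 crash(2): 2={✗back,v=0,log=-}
step 8 deliver 1→4: —
step 9 timeout(0): 0={back,v=1,log=x}
step 10 timeout(2): —
step 11 timeout(2): —
step 12 deliver 2→0: —
step 13 crash(4): 4={✗back,v=0,log=x}
step 14 propose(0,'x'): —
step 15 deliver 0→4: —
step 16 deliver 4→0: —
step 17 deliver 0→1: 1={prim,v=1,log=x}
step 18 deliver 1→0: —
step 19 deliver 0→2: —
step 20 deliver 2→0: —

0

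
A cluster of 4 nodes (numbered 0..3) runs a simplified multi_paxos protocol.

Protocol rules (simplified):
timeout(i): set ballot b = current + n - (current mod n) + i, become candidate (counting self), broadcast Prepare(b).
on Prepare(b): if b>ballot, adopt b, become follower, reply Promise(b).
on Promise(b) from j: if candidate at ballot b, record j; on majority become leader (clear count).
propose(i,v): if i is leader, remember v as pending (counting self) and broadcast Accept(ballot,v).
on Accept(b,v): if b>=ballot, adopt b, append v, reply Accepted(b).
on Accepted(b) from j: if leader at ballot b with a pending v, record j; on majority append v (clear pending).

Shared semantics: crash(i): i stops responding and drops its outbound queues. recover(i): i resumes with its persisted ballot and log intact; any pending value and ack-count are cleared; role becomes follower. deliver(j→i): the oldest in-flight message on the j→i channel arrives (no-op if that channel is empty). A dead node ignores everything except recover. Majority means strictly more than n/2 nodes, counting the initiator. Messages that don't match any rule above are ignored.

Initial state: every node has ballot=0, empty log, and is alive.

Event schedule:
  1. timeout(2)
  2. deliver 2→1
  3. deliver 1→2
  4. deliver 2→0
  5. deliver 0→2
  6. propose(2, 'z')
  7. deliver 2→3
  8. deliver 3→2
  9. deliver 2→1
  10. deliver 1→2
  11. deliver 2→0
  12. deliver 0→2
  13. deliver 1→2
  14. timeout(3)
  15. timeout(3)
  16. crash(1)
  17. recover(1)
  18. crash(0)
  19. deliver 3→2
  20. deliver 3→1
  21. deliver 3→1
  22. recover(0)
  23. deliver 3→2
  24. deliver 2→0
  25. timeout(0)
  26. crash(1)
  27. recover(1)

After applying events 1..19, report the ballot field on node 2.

after 1 — timeout(2): n2:cand/b6/[-]
after 2 — deliver 2→1: n1:foll/b6/[-]
after 3 — deliver 1→2: ·
after 4 — deliver 2→0: n0:foll/b6/[-]
after 5 — deliver 0→2: n2:lead/b6/[-]
after 6 — propose(2,'z'): ·
after 7 — deliver 2→3: n3:foll/b6/[-]
after 8 — deliver 3→2: ·
after 9 — deliver 2→1: n1:foll/b6/[z]
after 10 — deliver 1→2: ·
after 11 — deliver 2→0: n0:foll/b6/[z]
after 12 — deliver 0→2: n2:lead/b6/[z]
after 13 — deliver 1→2: ·
after 14 — timeout(3): n3:cand/b11/[-]
after 15 — timeout(3): n3:cand/b15/[-]
after 16 — crash(1): n1:✗foll/b6/[z]
after 17 — recover(1): n1:foll/b6/[z]
after 18 — crash(0): n0:✗foll/b6/[z]
after 19 — deliver 3→2: n2:foll/b11/[z]

11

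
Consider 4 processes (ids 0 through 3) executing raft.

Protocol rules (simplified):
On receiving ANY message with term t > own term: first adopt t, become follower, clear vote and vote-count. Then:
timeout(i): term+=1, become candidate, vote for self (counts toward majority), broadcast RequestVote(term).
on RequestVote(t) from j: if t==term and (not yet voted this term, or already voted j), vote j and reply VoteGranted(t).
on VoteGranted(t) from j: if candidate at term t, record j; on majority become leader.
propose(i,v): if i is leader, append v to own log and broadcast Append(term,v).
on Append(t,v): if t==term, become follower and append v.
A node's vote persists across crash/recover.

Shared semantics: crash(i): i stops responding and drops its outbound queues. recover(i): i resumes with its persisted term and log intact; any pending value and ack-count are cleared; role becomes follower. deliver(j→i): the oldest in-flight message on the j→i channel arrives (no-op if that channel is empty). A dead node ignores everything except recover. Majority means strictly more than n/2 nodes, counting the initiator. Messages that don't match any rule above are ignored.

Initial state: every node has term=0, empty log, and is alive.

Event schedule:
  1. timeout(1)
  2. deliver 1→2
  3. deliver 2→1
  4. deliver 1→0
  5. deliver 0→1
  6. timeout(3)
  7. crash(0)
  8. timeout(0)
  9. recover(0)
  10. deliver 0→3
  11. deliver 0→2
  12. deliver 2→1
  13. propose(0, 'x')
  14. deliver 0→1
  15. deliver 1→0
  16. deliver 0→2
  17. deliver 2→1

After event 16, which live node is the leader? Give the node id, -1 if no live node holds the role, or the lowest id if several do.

after 1 — timeout(1): n1:cand/t1/[-]
after 2 — deliver 1→2: n2:foll/t1/[-]
after 3 — deliver 2→1: ·
after 4 — deliver 1→0: n0:foll/t1/[-]
after 5 — deliver 0→1: n1:lead/t1/[-]
after 6 — timeout(3): n3:cand/t1/[-]
after 7 — crash(0): n0:✗foll/t1/[-]
after 8 — timeout(0): ·
after 9 — recover(0): n0:foll/t1/[-]
after 10 — deliver 0→3: ·
after 11 — deliver 0→2: ·
after 12 — deliver 2→1: ·
after 13 — propose(0,'x'): ·
after 14 — deliver 0→1: ·
after 15 — deliver 1→0: ·
after 16 — deliver 0→2: ·

1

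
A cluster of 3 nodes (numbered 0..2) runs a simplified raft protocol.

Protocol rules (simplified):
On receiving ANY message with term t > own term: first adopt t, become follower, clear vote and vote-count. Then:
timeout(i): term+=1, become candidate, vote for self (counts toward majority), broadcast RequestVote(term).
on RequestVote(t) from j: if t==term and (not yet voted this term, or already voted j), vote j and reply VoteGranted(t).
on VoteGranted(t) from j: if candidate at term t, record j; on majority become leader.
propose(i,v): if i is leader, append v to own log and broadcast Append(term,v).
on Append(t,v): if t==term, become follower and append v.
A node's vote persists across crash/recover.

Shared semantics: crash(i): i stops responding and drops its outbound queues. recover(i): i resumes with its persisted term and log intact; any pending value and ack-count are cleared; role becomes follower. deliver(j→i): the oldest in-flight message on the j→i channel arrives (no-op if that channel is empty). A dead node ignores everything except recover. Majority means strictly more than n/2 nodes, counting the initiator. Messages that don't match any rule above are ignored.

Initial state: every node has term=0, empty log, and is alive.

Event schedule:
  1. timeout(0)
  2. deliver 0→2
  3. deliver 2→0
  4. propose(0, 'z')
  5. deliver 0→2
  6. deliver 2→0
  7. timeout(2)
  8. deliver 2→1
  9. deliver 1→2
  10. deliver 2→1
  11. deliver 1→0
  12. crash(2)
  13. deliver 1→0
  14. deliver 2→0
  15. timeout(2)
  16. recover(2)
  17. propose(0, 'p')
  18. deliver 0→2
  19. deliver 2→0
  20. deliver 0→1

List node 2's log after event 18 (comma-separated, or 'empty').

z

1. timeout(0):  <0:cand t1 ->
2. deliver 0→2:  <2:foll t1 ->
3. deliver 2→0:  <0:lead t1 ->
4. propose(0,'z'):  <0:lead t1 z>
5. deliver 0→2:  <2:foll t1 z>
6. deliver 2→0:  nop
7. timeout(2):  <2:cand t2 z>
8. deliver 2→1:  <1:foll t2 ->
9. deliver 1→2:  <2:lead t2 z>
10. deliver 2→1:  nop
11. deliver 1→0:  nop
12. crash(2):  <2:✗lead t2 z>
13. deliver 1→0:  nop
14. deliver 2→0:  nop
15. timeout(2):  nop
16. recover(2):  <2:foll t2 z>
17. propose(0,'p'):  <0:lead t1 z,p>
18. deliver 0→2:  nop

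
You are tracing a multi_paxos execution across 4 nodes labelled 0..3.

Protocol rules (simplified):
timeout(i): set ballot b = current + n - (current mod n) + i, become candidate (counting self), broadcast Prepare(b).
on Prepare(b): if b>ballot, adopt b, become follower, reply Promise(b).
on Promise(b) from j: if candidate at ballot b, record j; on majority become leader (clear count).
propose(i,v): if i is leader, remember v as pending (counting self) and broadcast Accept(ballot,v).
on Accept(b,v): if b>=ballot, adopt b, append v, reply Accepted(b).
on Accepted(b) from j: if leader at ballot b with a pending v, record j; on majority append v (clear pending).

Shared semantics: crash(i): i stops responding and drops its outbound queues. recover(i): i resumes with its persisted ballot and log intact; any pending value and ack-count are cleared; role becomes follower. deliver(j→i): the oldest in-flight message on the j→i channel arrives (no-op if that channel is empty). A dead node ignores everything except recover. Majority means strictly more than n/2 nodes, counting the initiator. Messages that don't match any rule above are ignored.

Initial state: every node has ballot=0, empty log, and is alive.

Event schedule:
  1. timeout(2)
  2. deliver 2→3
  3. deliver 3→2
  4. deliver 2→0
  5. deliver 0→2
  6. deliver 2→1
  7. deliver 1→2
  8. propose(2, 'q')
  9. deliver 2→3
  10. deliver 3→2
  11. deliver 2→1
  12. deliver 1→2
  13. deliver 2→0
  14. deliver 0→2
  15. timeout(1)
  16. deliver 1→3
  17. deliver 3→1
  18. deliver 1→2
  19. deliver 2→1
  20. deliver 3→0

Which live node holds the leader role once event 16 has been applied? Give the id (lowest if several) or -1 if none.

after 1 — timeout(2): n2:cand/b6/[-]
after 2 — deliver 2→3: n3:foll/b6/[-]
after 3 — deliver 3→2: ·
after 4 — deliver 2→0: n0:foll/b6/[-]
after 5 — deliver 0→2: n2:lead/b6/[-]
after 6 — deliver 2→1: n1:foll/b6/[-]
after 7 — deliver 1→2: ·
after 8 — propose(2,'q'): ·
after 9 — deliver 2→3: n3:foll/b6/[q]
after 10 — deliver 3→2: ·
after 11 — deliver 2→1: n1:foll/b6/[q]
after 12 — deliver 1→2: n2:lead/b6/[q]
after 13 — deliver 2→0: n0:foll/b6/[q]
after 14 — deliver 0→2: ·
after 15 — timeout(1): n1:cand/b9/[q]
after 16 — deliver 1→3: n3:foll/b9/[q]

2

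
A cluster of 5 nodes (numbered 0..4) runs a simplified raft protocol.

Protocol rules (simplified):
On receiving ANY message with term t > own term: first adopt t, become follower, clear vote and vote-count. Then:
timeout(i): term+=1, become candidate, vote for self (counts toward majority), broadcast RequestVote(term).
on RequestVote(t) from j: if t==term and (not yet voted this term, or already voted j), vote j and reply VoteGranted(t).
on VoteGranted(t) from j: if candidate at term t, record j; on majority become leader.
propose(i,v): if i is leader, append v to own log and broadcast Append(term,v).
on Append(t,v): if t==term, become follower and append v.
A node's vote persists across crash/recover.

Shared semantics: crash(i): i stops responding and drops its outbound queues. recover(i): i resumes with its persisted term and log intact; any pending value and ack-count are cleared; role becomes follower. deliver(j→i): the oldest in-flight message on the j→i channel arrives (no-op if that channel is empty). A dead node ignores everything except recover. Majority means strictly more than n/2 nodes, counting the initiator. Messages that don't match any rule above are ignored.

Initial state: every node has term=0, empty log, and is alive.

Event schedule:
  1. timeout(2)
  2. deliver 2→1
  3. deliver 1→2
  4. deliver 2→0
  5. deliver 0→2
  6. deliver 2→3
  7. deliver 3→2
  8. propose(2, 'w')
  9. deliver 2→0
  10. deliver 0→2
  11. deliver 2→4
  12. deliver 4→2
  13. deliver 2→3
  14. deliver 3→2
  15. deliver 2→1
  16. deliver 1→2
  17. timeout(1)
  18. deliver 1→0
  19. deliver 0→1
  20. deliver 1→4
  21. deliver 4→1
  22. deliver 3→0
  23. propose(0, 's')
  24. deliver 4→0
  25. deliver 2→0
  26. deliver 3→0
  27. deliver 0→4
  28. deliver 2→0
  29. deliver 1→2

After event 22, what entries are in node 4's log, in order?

empty

e1 timeout(2): 2[cand,t=1,-]
e2 deliver 2→1: 1[foll,t=1,-]
e3 deliver 1→2: ·
e4 deliver 2→0: 0[foll,t=1,-]
e5 deliver 0→2: 2[lead,t=1,-]
e6 deliver 2→3: 3[foll,t=1,-]
e7 deliver 3→2: ·
e8 propose(2,'w'): 2[lead,t=1,w]
e9 deliver 2→0: 0[foll,t=1,w]
e10 deliver 0→2: ·
e11 deliver 2→4: 4[foll,t=1,-]
e12 deliver 4→2: ·
e13 deliver 2→3: 3[foll,t=1,w]
e14 deliver 3→2: ·
e15 deliver 2→1: 1[foll,t=1,w]
e16 deliver 1→2: ·
e17 timeout(1): 1[cand,t=2,w]
e18 deliver 1→0: 0[foll,t=2,w]
e19 deliver 0→1: ·
e20 deliver 1→4: 4[foll,t=2,-]
e21 deliver 4→1: 1[lead,t=2,w]
e22 deliver 3→0: ·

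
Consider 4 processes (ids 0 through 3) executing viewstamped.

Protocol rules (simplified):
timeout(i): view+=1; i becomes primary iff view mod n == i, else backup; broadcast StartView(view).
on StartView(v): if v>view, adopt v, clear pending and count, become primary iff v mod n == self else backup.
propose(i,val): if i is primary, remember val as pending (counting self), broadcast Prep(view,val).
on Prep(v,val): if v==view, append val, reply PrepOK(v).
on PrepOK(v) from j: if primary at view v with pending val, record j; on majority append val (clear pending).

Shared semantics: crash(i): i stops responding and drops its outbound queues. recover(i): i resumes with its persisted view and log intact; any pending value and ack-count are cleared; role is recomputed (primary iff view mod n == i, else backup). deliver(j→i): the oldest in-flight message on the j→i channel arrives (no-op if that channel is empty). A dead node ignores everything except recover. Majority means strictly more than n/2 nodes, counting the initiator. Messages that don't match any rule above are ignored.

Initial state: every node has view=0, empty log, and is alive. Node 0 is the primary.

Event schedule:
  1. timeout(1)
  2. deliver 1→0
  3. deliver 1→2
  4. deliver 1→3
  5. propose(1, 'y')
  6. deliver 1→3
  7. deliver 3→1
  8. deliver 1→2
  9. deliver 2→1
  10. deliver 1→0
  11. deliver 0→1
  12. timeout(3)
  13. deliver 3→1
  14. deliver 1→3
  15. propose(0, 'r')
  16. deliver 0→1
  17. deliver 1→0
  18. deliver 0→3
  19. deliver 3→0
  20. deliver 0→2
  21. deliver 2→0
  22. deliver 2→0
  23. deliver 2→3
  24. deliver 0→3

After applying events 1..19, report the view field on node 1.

2

step 1 timeout(1): 1={prim,v=1,log=-}
step 2 deliver 1→0: 0={back,v=1,log=-}
step 3 deliver 1→2: 2={back,v=1,log=-}
step 4 deliver 1→3: 3={back,v=1,log=-}
step 5 propose(1,'y'): —
step 6 deliver 1→3: 3={back,v=1,log=y}
step 7 deliver 3→1: —
step 8 deliver 1→2: 2={back,v=1,log=y}
step 9 deliver 2→1: 1={prim,v=1,log=y}
step 10 deliver 1→0: 0={back,v=1,log=y}
step 11 deliver 0→1: —
step 12 timeout(3): 3={back,v=2,log=y}
step 13 deliver 3→1: 1={back,v=2,log=y}
step 14 deliver 1→3: —
step 15 propose(0,'r'): —
step 16 deliver 0→1: —
step 17 deliver 1→0: —
step 18 deliver 0→3: —
step 19 deliver 3→0: 0={back,v=2,log=y}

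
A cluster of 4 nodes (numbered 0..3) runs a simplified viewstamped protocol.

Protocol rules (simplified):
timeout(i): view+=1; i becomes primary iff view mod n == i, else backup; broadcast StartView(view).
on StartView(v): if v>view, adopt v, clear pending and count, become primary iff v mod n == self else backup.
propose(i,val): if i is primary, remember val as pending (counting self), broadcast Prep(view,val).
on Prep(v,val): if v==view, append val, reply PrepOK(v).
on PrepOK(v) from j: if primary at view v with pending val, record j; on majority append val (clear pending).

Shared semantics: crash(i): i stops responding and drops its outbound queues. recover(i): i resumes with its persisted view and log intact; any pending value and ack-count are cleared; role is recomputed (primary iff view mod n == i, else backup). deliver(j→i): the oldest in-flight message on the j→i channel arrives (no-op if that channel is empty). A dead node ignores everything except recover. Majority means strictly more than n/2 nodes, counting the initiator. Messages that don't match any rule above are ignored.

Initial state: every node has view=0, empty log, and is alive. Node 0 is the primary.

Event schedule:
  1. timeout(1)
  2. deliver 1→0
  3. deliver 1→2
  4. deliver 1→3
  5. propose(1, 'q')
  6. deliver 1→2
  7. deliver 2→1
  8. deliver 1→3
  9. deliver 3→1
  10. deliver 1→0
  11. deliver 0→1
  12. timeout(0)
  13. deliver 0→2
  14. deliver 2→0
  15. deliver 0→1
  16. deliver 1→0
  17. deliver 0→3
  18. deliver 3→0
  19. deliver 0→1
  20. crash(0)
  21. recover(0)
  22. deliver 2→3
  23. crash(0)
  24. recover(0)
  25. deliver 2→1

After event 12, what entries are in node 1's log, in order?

q

step 1 timeout(1): 1={prim,v=1,log=-}
step 2 deliver 1→0: 0={back,v=1,log=-}
step 3 deliver 1→2: 2={back,v=1,log=-}
step 4 deliver 1→3: 3={back,v=1,log=-}
step 5 propose(1,'q'): —
step 6 deliver 1→2: 2={back,v=1,log=q}
step 7 deliver 2→1: —
step 8 deliver 1→3: 3={back,v=1,log=q}
step 9 deliver 3→1: 1={prim,v=1,log=q}
step 10 deliver 1→0: 0={back,v=1,log=q}
step 11 deliver 0→1: —
step 12 timeout(0): 0={back,v=2,log=q}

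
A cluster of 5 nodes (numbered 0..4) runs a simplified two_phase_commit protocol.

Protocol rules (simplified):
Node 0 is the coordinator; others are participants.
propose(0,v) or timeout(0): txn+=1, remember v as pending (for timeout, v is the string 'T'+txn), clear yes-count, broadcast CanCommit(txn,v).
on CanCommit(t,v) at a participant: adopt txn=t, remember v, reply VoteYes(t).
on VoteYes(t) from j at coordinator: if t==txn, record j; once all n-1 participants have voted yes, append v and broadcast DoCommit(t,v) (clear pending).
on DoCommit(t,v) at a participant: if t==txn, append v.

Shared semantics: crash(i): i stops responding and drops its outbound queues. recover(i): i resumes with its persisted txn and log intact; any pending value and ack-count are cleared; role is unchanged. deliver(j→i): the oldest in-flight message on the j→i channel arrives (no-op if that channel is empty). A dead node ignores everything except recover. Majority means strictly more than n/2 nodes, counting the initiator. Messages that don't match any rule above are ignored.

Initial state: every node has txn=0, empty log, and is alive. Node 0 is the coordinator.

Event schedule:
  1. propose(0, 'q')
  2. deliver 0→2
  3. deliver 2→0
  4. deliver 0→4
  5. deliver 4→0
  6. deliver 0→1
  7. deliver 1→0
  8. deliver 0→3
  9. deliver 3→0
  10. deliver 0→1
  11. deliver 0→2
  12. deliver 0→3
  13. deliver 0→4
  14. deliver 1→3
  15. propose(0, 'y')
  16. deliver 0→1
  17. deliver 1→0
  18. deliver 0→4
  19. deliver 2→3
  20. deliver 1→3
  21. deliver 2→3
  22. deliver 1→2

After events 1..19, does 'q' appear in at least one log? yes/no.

e1 propose(0,'q'): 0[coor,t=1,-]
e2 deliver 0→2: 2[part,t=1,-]
e3 deliver 2→0: ·
e4 deliver 0→4: 4[part,t=1,-]
e5 deliver 4→0: ·
e6 deliver 0→1: 1[part,t=1,-]
e7 deliver 1→0: ·
e8 deliver 0→3: 3[part,t=1,-]
e9 deliver 3→0: 0[coor,t=1,q]
e10 deliver 0→1: 1[part,t=1,q]
e11 deliver 0→2: 2[part,t=1,q]
e12 deliver 0→3: 3[part,t=1,q]
e13 deliver 0→4: 4[part,t=1,q]
e14 deliver 1→3: ·
e15 propose(0,'y'): 0[coor,t=2,q]
e16 deliver 0→1: 1[part,t=2,q]
e17 deliver 1→0: ·
e18 deliver 0→4: 4[part,t=2,q]
e19 deliver 2→3: ·

yes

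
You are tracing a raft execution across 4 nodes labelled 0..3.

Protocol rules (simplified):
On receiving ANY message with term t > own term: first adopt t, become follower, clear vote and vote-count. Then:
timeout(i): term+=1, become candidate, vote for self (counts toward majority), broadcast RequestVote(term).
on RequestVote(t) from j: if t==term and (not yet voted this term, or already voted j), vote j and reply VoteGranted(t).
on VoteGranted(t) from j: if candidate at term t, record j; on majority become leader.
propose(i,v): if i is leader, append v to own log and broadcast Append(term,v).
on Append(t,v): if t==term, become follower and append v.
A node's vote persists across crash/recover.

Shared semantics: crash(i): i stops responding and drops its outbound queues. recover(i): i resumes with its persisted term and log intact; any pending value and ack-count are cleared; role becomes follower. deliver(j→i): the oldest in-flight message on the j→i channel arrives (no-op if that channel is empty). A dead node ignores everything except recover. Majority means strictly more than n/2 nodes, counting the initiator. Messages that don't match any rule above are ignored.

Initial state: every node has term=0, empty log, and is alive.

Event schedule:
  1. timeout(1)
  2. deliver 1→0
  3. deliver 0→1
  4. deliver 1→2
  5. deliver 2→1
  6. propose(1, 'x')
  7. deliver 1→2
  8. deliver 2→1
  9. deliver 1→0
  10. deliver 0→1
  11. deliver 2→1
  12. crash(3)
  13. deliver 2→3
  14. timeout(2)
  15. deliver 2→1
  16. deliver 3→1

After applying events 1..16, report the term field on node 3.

step 1 timeout(1): 1={cand,t=1,log=-}
step 2 deliver 1→0: 0={foll,t=1,log=-}
step 3 deliver 0→1: —
step 4 deliver 1→2: 2={foll,t=1,log=-}
step 5 deliver 2→1: 1={lead,t=1,log=-}
step 6 propose(1,'x'): 1={lead,t=1,log=x}
step 7 deliver 1→2: 2={foll,t=1,log=x}
step 8 deliver 2→1: —
step 9 deliver 1→0: 0={foll,t=1,log=x}
step 10 deliver 0→1: —
step 11 deliver 2→1: —
step 12 crash(3): 3={✗foll,t=0,log=-}
step 13 deliver 2→3: —
step 14 timeout(2): 2={cand,t=2,log=x}
step 15 deliver 2→1: 1={foll,t=2,log=x}
step 16 deliver 3→1: —

0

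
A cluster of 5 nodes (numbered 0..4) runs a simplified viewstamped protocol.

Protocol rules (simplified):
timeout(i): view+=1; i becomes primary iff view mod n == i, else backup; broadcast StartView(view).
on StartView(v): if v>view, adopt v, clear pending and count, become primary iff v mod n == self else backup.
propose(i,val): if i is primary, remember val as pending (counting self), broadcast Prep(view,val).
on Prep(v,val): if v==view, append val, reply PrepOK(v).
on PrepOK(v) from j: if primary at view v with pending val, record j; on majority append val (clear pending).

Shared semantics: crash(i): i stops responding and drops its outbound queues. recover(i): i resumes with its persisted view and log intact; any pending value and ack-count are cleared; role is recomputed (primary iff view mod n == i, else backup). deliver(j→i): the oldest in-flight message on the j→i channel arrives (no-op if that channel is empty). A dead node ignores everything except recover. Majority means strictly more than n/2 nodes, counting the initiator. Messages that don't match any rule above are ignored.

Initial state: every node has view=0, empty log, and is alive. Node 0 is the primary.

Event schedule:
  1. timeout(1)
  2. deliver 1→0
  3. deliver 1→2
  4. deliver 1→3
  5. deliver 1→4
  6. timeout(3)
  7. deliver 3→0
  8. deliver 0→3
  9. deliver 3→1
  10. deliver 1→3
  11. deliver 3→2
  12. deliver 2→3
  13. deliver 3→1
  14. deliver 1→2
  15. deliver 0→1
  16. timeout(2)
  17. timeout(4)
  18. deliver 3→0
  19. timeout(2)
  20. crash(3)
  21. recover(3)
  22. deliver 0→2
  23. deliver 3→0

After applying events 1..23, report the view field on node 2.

e1 timeout(1): 1[prim,v=1,-]
e2 deliver 1→0: 0[back,v=1,-]
e3 deliver 1→2: 2[back,v=1,-]
e4 deliver 1→3: 3[back,v=1,-]
e5 deliver 1→4: 4[back,v=1,-]
e6 timeout(3): 3[back,v=2,-]
e7 deliver 3→0: 0[back,v=2,-]
e8 deliver 0→3: ·
e9 deliver 3→1: 1[back,v=2,-]
e10 deliver 1→3: ·
e11 deliver 3→2: 2[prim,v=2,-]
e12 deliver 2→3: ·
e13 deliver 3→1: ·
e14 deliver 1→2: ·
e15 deliver 0→1: ·
e16 timeout(2): 2[back,v=3,-]
e17 timeout(4): 4[back,v=2,-]
e18 deliver 3→0: ·
e19 timeout(2): 2[back,v=4,-]
e20 crash(3): 3[✗back,v=2,-]
e21 recover(3): 3[back,v=2,-]
e22 deliver 0→2: ·
e23 deliver 3→0: ·

4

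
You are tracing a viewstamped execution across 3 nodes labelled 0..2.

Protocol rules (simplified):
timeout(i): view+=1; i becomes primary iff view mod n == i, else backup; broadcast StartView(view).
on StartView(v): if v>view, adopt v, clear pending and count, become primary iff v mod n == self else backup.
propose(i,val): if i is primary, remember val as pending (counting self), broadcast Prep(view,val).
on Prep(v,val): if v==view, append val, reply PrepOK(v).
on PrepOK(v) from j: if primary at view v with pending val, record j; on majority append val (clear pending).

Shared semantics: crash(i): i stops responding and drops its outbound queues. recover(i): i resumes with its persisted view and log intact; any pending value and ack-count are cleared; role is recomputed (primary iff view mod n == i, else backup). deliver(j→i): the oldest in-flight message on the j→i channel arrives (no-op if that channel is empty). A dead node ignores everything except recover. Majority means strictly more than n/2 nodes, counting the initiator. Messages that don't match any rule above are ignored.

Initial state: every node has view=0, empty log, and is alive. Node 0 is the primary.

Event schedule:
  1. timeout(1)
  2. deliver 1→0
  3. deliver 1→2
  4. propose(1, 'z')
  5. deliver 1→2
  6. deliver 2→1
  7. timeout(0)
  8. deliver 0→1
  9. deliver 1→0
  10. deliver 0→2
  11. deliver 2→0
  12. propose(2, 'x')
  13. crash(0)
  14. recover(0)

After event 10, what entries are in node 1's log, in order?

z

e1 timeout(1): 1[prim,v=1,-]
e2 deliver 1→0: 0[back,v=1,-]
e3 deliver 1→2: 2[back,v=1,-]
e4 propose(1,'z'): ·
e5 deliver 1→2: 2[back,v=1,z]
e6 deliver 2→1: 1[prim,v=1,z]
e7 timeout(0): 0[back,v=2,-]
e8 deliver 0→1: 1[back,v=2,z]
e9 deliver 1→0: ·
e10 deliver 0→2: 2[prim,v=2,z]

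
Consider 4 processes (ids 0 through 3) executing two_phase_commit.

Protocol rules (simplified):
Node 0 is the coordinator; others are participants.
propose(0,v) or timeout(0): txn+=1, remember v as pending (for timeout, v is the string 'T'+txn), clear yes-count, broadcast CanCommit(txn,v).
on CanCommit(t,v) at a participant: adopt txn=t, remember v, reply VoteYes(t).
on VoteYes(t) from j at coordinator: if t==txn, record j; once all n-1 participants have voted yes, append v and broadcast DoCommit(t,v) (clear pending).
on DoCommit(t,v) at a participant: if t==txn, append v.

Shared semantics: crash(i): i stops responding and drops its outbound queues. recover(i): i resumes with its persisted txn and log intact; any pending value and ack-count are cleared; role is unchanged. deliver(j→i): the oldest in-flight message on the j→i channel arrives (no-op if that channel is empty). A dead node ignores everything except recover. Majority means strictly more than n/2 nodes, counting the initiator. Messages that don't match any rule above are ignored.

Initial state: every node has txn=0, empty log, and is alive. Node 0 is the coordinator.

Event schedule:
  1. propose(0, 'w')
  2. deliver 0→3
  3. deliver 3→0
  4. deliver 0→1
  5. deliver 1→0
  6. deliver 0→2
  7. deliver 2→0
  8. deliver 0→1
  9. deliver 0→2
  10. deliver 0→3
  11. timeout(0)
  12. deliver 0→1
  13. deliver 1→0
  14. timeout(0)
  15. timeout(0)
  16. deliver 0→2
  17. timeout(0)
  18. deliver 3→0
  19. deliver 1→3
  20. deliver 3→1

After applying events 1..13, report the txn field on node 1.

1. propose(0,'w'):  <0:coor t1 ->
2. deliver 0→3:  <3:part t1 ->
3. deliver 3→0:  nop
4. deliver 0→1:  <1:part t1 ->
5. deliver 1→0:  nop
6. deliver 0→2:  <2:part t1 ->
7. deliver 2→0:  <0:coor t1 w>
8. deliver 0→1:  <1:part t1 w>
9. deliver 0→2:  <2:part t1 w>
10. deliver 0→3:  <3:part t1 w>
11. timeout(0):  <0:coor t2 w>
12. deliver 0→1:  <1:part t2 w>
13. deliver 1→0:  nop

2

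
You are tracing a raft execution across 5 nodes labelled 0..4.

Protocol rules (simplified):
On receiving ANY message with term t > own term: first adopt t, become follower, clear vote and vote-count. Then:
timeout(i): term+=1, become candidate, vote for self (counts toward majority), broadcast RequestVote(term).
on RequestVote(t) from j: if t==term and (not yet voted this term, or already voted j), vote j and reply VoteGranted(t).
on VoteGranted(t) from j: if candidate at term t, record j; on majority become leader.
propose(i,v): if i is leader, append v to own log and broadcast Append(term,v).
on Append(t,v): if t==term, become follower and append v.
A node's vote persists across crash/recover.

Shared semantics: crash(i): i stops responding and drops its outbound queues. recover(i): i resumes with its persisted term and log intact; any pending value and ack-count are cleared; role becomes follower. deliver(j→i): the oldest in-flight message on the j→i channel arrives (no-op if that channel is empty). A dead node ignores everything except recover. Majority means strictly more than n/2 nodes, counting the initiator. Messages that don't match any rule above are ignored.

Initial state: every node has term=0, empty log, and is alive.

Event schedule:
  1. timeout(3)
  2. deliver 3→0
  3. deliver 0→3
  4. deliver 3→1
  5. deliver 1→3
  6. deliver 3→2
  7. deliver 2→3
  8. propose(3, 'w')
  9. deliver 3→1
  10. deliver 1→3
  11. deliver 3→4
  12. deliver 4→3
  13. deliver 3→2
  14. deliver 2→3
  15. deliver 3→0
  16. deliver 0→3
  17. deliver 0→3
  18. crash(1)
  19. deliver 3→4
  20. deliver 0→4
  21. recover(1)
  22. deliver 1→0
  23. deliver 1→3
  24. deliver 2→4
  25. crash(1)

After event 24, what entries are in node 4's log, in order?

1. timeout(3):  <3:cand t1 ->
2. deliver 3→0:  <0:foll t1 ->
3. deliver 0→3:  nop
4. deliver 3→1:  <1:foll t1 ->
5. deliver 1→3:  <3:lead t1 ->
6. deliver 3→2:  <2:foll t1 ->
7. deliver 2→3:  nop
8. propose(3,'w'):  <3:lead t1 w>
9. deliver 3→1:  <1:foll t1 w>
10. deliver 1→3:  nop
11. deliver 3→4:  <4:foll t1 ->
12. deliver 4→3:  nop
13. deliver 3→2:  <2:foll t1 w>
14. deliver 2→3:  nop
15. deliver 3→0:  <0:foll t1 w>
16. deliver 0→3:  nop
17. deliver 0→3:  nop
18. crash(1):  <1:✗foll t1 w>
19. deliver 3→4:  <4:foll t1 w>
20. deliver 0→4:  nop
21. recover(1):  <1:foll t1 w>
22. deliver 1→0:  nop
23. deliver 1→3:  nop
24. deliver 2→4:  nop

w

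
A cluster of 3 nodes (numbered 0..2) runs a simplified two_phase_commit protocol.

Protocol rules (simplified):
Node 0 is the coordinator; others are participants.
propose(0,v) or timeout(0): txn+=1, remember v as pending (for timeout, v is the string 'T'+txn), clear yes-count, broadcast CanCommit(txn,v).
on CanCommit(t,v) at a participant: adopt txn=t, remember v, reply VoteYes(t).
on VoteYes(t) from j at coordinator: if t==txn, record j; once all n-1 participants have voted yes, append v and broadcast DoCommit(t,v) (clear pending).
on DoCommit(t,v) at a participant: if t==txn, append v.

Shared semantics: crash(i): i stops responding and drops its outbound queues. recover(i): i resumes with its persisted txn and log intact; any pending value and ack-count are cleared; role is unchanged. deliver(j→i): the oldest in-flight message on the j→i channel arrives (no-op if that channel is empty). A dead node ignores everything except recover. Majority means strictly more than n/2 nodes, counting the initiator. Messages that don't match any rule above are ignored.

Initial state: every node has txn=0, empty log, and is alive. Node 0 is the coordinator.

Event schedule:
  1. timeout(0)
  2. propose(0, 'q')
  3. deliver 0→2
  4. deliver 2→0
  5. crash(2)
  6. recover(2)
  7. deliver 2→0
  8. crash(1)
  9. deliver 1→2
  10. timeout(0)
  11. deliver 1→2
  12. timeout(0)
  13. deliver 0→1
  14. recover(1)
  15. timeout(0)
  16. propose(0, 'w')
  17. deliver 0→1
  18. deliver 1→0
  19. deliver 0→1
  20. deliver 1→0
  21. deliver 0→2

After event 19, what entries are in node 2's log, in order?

empty

1. timeout(0):  <0:coor t1 ->
2. propose(0,'q'):  <0:coor t2 ->
3. deliver 0→2:  <2:part t1 ->
4. deliver 2→0:  nop
5. crash(2):  <2:✗part t1 ->
6. recover(2):  <2:part t1 ->
7. deliver 2→0:  nop
8. crash(1):  <1:✗part t0 ->
9. deliver 1→2:  nop
10. timeout(0):  <0:coor t3 ->
11. deliver 1→2:  nop
12. timeout(0):  <0:coor t4 ->
13. deliver 0→1:  nop
14. recover(1):  <1:part t0 ->
15. timeout(0):  <0:coor t5 ->
16. propose(0,'w'):  <0:coor t6 ->
17. deliver 0→1:  <1:part t1 ->
18. deliver 1→0:  nop
19. deliver 0→1:  <1:part t2 ->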